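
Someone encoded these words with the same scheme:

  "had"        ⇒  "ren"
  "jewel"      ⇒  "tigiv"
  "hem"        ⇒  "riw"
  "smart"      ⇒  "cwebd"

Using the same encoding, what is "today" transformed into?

The shift depends on letter class: consonant h→r is +10, but vowel a→e is +4. Two shifts are in play — +4 for a/e/i/o/u, +10 for every other letter.
Applying it to today: t(cons)+10=d, o(vowel)+4=s, d(cons)+10=n, a(vowel)+4=e, y(cons)+10=i.

dsnei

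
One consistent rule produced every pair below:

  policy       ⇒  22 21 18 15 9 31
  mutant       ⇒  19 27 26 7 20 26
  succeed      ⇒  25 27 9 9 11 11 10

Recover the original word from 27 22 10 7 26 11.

update

p is letter #16 and maps to 22: an offset of 6. Each letter is replaced by its alphabet position (a=1..z=26) + 6.
Reversing it on 27 22 10 7 26 11: 27→(27−6)÷1=21=u, 22→(22−6)÷1=16=p, 10→(10−6)÷1=4=d, 7→(7−6)÷1=1=a, 26→(26−6)÷1=20=t, 11→(11−6)÷1=5=e.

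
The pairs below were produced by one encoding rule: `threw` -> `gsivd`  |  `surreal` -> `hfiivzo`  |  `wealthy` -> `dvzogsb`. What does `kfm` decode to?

pun

Each pair mirrors across the alphabet (t↔g, h↔s, r↔i): positions sum to 25. Each letter is replaced by its mirror in the alphabet: a↔z, b↔y, c↔x, and so on (the Atbash cipher).
Reversing it on kfm: k↔p, f↔u, m↔n.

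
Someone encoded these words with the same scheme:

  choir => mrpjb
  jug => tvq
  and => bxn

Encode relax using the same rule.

bfvbh

Two shifts are in play — +1 for a/e/i/o/u, +10 for every other letter.
On relax: r(cons)+10=b, e(vowel)+1=f, l(cons)+10=v, a(vowel)+1=b, x(cons)+10=h.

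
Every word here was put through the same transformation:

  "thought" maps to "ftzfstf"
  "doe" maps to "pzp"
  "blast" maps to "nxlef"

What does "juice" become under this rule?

vftop

The shift depends on letter class: consonant t→f is +12, but vowel o→z is +11. Two shifts are in play — +11 for a/e/i/o/u, +12 for every other letter.
Applying it to juice: j(cons)+12=v, u(vowel)+11=f, i(vowel)+11=t, c(cons)+12=o, e(vowel)+11=p.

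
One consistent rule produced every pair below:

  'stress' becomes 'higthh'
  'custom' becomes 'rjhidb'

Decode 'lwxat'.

while

Compare letters: s→h is +15, t→i is +15, r→g is +15 — a constant shift. This is a Caesar cipher with shift 15.
Decoding lwxat: l−15=w, w−15=h, x−15=i, a−15=l, t−15=e.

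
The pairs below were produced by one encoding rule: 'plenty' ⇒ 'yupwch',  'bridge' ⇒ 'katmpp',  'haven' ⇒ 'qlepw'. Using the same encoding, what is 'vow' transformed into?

ezf

The shift depends on letter class: consonant p→y is +9, but vowel e→p is +11. Vowels shift forward by 11 and consonants shift forward by 9.
For vow: v(cons)+9=e, o(vowel)+11=z, w(cons)+9=f.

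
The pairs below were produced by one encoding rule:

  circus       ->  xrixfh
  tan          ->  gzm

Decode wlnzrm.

domain

Each pair mirrors across the alphabet (c↔x, i↔r, r↔i): positions sum to 25. This is the alphabet-reversal cipher (Atbash): a becomes z, b becomes y, etc.
Undoing it on wlnzrm: w↔d, l↔o, n↔m, z↔a, r↔i, m↔n.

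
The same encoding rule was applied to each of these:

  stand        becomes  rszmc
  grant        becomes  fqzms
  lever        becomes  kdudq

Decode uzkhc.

Compare letters: s→r is +25, t→s is +25, a→z is +25 — a constant shift. This is a Caesar cipher with shift 25.
Undoing it on uzkhc: u−25=v, z−25=a, k−25=l, h−25=i, c−25=d.

valid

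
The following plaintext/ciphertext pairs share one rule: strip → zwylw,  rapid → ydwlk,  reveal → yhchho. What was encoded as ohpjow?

Shifts by position in strip: pos 0: s→z (+7), pos 1: t→w (+3), pos 2: r→y (+7), pos 3: i→l (+3) — repeating every 2. It's a Vigenère-style cipher with numeric key [7,3]: position i shifts by key[i mod 2].
Undoing it on ohpjow: o−7=h, h−3=e, p−7=i, j−3=g, o−7=h, w−3=t.

height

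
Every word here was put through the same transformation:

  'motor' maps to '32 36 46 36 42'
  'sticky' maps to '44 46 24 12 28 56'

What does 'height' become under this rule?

22 16 24 20 22 46

m(#13)→32 and o(#15)→36: differences scale by 2, so n = 2·pos + 6. The formula is n = 2×(alphabet index, a=1) + 6.
Applying it to height: h=8→22, e=5→16, i=9→24, g=7→20, h=8→22, t=20→46.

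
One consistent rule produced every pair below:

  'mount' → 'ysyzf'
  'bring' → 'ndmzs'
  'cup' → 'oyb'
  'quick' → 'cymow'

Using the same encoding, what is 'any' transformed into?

ezk

The shift depends on letter class: consonant m→y is +12, but vowel o→s is +4. The rule splits by letter class: vowels +4, consonants +12.
On any: a(vowel)+4=e, n(cons)+12=z, y(cons)+12=k.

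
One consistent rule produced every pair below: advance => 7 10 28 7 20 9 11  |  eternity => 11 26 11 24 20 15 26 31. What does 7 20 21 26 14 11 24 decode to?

another

The number is (letter's place in the alphabet, a=1) + 6.
Reversing it on 7 20 21 26 14 11 24: 7→(7−6)÷1=1=a, 20→(20−6)÷1=14=n, 21→(21−6)÷1=15=o, 26→(26−6)÷1=20=t, 14→(14−6)÷1=8=h, 11→(11−6)÷1=5=e, 24→(24−6)÷1=18=r.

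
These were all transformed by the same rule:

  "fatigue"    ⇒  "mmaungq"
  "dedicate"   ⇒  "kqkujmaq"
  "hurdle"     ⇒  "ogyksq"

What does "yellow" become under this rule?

fqssad

The shift depends on letter class: consonant f→m is +7, but vowel a→m is +12. The rule splits by letter class: vowels +12, consonants +7.
Applying it to yellow: y(cons)+7=f, e(vowel)+12=q, l(cons)+7=s, l(cons)+7=s, o(vowel)+12=a, w(cons)+7=d.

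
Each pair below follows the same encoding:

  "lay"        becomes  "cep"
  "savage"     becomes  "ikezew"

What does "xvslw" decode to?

short

The output letters match the input read backwards, each shifted +4: lay reversed is yal. Read the word backwards and shift each letter +4.
Decoding xvslw: shift back: x−4=t, v−4=r, s−4=o, l−4=h, w−4=s → trohs; then reverse → short.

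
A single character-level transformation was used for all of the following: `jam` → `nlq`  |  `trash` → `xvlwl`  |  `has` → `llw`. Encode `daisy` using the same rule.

hltwc

The shift depends on letter class: consonant j→n is +4, but vowel a→l is +11. Vowels shift forward by 11 and consonants shift forward by 4.
Applying it to daisy: d(cons)+4=h, a(vowel)+11=l, i(vowel)+11=t, s(cons)+4=w, y(cons)+4=c.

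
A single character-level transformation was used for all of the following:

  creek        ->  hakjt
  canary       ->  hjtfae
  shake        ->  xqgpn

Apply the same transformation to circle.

It's a Vigenère-style cipher with numeric key [5,9,6]: position i shifts by key[i mod 3].
On circle: c+5=h, i+9=r, r+6=x, c+5=h, l+9=u, e+6=k.

hrxhuk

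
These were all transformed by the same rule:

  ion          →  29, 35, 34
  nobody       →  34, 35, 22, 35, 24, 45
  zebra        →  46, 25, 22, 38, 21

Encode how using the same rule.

i is letter #9 and maps to 29: an offset of 20. The number is (letter's place in the alphabet, a=1) + 20.
For how: h=8→28, o=15→35, w=23→43.

28, 35, 43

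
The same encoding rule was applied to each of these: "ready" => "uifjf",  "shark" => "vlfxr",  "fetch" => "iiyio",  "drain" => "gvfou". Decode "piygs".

The shift increases by 1 at each position, starting from +3: 3, 4, 5, ….
Reversing it on piygs: p−3=m, i−4=e, y−5=t, g−6=a, s−7=l.

metal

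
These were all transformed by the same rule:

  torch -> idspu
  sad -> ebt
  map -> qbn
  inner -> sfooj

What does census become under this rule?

The output letters match the input read backwards, each shifted +1: torch reversed is hcrot. Read the word backwards and shift each letter +1.
For census: reverse → susnec; then shift: s+1=t, u+1=v, s+1=t, n+1=o, e+1=f, c+1=d.

tvtofd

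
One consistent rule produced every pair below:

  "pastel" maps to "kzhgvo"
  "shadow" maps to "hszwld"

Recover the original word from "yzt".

Each pair mirrors across the alphabet (p↔k, a↔z, s↔h): positions sum to 25. Letters are reflected about the middle of the alphabet (position → 25−position): Atbash.
Undoing it on yzt: y↔b, z↔a, t↔g.

bag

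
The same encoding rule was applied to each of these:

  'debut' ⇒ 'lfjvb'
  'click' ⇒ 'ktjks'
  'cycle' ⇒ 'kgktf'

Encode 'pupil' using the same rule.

xvxjt

The shift depends on letter class: consonant d→l is +8, but vowel e→f is +1. The rule splits by letter class: vowels +1, consonants +8.
Applying it to pupil: p(cons)+8=x, u(vowel)+1=v, p(cons)+8=x, i(vowel)+1=j, l(cons)+8=t.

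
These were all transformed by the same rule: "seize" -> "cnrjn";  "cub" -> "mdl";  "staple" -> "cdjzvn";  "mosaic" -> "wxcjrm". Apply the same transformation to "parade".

The shift depends on letter class: consonant s→c is +10, but vowel e→n is +9. Two shifts are in play — +9 for a/e/i/o/u, +10 for every other letter.
For parade: p(cons)+10=z, a(vowel)+9=j, r(cons)+10=b, a(vowel)+9=j, d(cons)+10=n, e(vowel)+9=n.

zjbjnn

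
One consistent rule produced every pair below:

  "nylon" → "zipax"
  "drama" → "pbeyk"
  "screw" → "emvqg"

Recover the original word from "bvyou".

pluck

Shifts by position in nylon: pos 0: n→z (+12), pos 1: y→i (+10), pos 2: l→p (+4), pos 3: o→a (+12), pos 4: n→x (+10) — repeating every 3. The shifts repeat in a cycle of length 3: positions 0,1,… shift by +12, +10, +4, then the pattern repeats.
Reversing it on bvyou: b−12=p, v−10=l, y−4=u, o−12=c, u−10=k.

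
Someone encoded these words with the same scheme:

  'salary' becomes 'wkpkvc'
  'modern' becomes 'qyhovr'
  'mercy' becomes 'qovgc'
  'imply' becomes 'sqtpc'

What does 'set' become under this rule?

The shift depends on letter class: consonant s→w is +4, but vowel a→k is +10. Vowels shift forward by 10 and consonants shift forward by 4.
On set: s(cons)+4=w, e(vowel)+10=o, t(cons)+4=x.

wox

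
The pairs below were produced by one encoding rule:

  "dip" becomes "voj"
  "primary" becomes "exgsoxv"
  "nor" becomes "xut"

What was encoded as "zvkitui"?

The output letters match the input read backwards, each shifted +6: dip reversed is pid. The word is reversed, then every letter is shifted forward by 6.
Reversing it on zvkitui: shift back: z−6=t, v−6=p, k−6=e, i−6=c, t−6=n, u−6=o, i−6=c → tpecnoc; then reverse → concept.

concept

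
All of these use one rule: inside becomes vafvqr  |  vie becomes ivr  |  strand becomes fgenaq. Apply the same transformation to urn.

hea

Compare letters: i→v is +13, n→a is +13, s→f is +13 — a constant shift. This is a Caesar cipher with shift 13.
Applying it to urn: u+13=h, r+13=e, n+13=a.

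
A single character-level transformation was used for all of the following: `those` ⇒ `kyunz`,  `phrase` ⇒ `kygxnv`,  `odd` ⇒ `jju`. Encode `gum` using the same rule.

The word is reversed, then every letter is shifted forward by 6.
For gum: reverse → mug; then shift: m+6=s, u+6=a, g+6=m.

sam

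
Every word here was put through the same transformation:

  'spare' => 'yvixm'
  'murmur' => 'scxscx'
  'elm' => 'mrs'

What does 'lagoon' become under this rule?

rimwwt

The rule splits by letter class: vowels +8, consonants +6.
On lagoon: l(cons)+6=r, a(vowel)+8=i, g(cons)+6=m, o(vowel)+8=w, o(vowel)+8=w, n(cons)+6=t.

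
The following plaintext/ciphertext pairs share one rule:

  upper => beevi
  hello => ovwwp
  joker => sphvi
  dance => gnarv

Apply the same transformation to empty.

Each letter's alphabet position (a=0..z=25) is mapped through 15·x+13 mod 26 — an affine cipher.
Applying it to empty: e(4)→15·4+13≡21=v; m(12)→15·12+13≡11=l; p(15)→15·15+13≡4=e; t(19)→15·19+13≡12=m; y(24)→15·24+13≡9=j (all mod 26).

vlemj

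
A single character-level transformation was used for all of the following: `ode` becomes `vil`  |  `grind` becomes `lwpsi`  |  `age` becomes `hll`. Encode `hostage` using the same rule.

The shift depends on letter class: consonant d→i is +5, but vowel o→v is +7. The rule splits by letter class: vowels +7, consonants +5.
On hostage: h(cons)+5=m, o(vowel)+7=v, s(cons)+5=x, t(cons)+5=y, a(vowel)+7=h, g(cons)+5=l, e(vowel)+7=l.

mvxyhll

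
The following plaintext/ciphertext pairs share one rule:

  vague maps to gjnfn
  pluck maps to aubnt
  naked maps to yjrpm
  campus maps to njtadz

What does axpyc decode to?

Shifts by position in vague: pos 0: v→g (+11), pos 1: a→j (+9), pos 2: g→n (+7), pos 3: u→f (+11), pos 4: e→n (+9) — repeating every 3. The shifts repeat in a cycle of length 3: positions 0,1,… shift by +11, +9, +7, then the pattern repeats.
Undoing it on axpyc: a−11=p, x−9=o, p−7=i, y−11=n, c−9=t.

point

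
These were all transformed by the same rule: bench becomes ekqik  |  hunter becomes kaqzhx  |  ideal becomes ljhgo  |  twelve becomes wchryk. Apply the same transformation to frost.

A repeating key of period 2 is used — shifts +3, +6 over and over.
Applying it to frost: f+3=i, r+6=x, o+3=r, s+6=y, t+3=w.

ixryw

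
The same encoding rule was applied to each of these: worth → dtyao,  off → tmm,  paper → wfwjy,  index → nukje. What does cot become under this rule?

jta

The shift depends on letter class: consonant w→d is +7, but vowel o→t is +5. The rule splits by letter class: vowels +5, consonants +7.
Applying it to cot: c(cons)+7=j, o(vowel)+5=t, t(cons)+7=a.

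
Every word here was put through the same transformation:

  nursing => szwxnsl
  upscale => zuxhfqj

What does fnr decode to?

It's a constant shift of +5 (ROT5).
Reversing it on fnr: f−5=a, n−5=i, r−5=m.

aim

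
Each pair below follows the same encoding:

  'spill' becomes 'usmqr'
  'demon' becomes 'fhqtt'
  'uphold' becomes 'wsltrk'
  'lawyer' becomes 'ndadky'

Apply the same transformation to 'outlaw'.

qxxqgd

Each letter shifts forward by (position + 2), i.e. 2, 3, 4, … — the shift grows by one for each successive letter.
On outlaw: o+2=q, u+3=x, t+4=x, l+5=q, a+6=g, w+7=d.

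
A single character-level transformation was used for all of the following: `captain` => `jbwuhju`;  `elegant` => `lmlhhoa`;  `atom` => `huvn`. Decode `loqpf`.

enjoy

It's a Vigenère-style cipher with numeric key [7,1]: position i shifts by key[i mod 2].
Undoing it on loqpf: l−7=e, o−1=n, q−7=j, p−1=o, f−7=y.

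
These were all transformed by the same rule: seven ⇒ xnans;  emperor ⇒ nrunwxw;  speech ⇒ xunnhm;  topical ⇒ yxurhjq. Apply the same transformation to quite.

Vowels shift forward by 9 and consonants shift forward by 5.
Applying it to quite: q(cons)+5=v, u(vowel)+9=d, i(vowel)+9=r, t(cons)+5=y, e(vowel)+9=n.

vdryn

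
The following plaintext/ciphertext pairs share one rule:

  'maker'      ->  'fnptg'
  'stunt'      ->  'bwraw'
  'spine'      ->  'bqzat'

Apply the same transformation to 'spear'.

bqtng

m(12)→f(5) and a(0)→n(13) fit y≡21x+13 (mod 26); the inverse of 21 mod 26 is 5. Treating letters as 0–25, the rule is x ↦ 21x + 13 (mod 26).
Applying it to spear: s(18)→21·18+13≡1=b; p(15)→21·15+13≡16=q; e(4)→21·4+13≡19=t; a(0)→21·0+13≡13=n; r(17)→21·17+13≡6=g (all mod 26).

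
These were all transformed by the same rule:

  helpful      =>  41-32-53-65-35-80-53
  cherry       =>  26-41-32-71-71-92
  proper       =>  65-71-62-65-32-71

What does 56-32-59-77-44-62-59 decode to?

h(#8)→41 and e(#5)→32: differences scale by 3, so n = 3·pos + 17. Each letter becomes 3×(its alphabet position, a=1..z=26) + 17.
Decoding 56-32-59-77-44-62-59: 56→(56−17)÷3=13=m, 32→(32−17)÷3=5=e, 59→(59−17)÷3=14=n, 77→(77−17)÷3=20=t, 44→(44−17)÷3=9=i, 62→(62−17)÷3=15=o, 59→(59−17)÷3=14=n.

mention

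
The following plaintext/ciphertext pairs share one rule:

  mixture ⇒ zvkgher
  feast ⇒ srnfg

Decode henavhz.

Compare letters: m→z is +13, i→v is +13, x→k is +13 — a constant shift. It's a constant shift of +13 (ROT13).
Undoing it on henavhz: h−13=u, e−13=r, n−13=a, a−13=n, v−13=i, h−13=u, z−13=m.

uranium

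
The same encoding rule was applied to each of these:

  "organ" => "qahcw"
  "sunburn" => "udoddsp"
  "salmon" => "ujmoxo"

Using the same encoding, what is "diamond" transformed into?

Shifts by position in organ: pos 0: o→q (+2), pos 1: r→a (+9), pos 2: g→h (+1), pos 3: a→c (+2), pos 4: n→w (+9) — repeating every 3. The shifts repeat in a cycle of length 3: positions 0,1,… shift by +2, +9, +1, then the pattern repeats.
For diamond: d+2=f, i+9=r, a+1=b, m+2=o, o+9=x, n+1=o, d+2=f.

frboxof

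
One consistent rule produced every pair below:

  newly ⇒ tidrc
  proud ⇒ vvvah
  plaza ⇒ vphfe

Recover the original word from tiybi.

nerve

Shifts by position in newly: pos 0: n→t (+6), pos 1: e→i (+4), pos 2: w→d (+7), pos 3: l→r (+6), pos 4: y→c (+4) — repeating every 3. It's a Vigenère-style cipher with numeric key [6,4,7]: position i shifts by key[i mod 3].
Reversing it on tiybi: t−6=n, i−4=e, y−7=r, b−6=v, i−4=e.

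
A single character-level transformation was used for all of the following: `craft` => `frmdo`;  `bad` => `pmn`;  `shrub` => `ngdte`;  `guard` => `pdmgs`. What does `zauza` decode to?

Two steps: reverse the string, then apply a Caesar shift of +12.
Decoding zauza: shift back: z−12=n, a−12=o, u−12=i, z−12=n, a−12=o → noino; then reverse → onion.

onion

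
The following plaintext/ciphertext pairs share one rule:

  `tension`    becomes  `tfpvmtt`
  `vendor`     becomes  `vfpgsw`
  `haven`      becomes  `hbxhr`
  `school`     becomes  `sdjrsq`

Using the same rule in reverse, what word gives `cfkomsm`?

ceiling

Each letter shifts forward by its position index (0, 1, 2, …) — the shift grows by one for each successive letter.
Undoing it on cfkomsm: c−0=c, f−1=e, k−2=i, o−3=l, m−4=i, s−5=n, m−6=g.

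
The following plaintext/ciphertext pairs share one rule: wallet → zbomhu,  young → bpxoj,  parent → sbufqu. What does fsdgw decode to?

The shifts repeat in a cycle of length 2: positions 0,1,… shift by +3, +1, then the pattern repeats.
Reversing it on fsdgw: f−3=c, s−1=r, d−3=a, g−1=f, w−3=t.

craft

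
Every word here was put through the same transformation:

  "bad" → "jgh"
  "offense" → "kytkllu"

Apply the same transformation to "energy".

emxktk

The output letters match the input read backwards, each shifted +6: bad reversed is dab. Read the word backwards and shift each letter +6.
On energy: reverse → ygrene; then shift: y+6=e, g+6=m, r+6=x, e+6=k, n+6=t, e+6=k.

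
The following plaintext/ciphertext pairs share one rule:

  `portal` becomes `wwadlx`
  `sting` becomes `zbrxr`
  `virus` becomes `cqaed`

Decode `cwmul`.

In portal: p→w is +7, o→w is +8, r→a is +9, t→d is +10 — the shift increases by 1 each position. The shift increases by 1 at each position, starting from +7: 7, 8, 9, ….
Undoing it on cwmul: c−7=v, w−8=o, m−9=d, u−10=k, l−11=a.

vodka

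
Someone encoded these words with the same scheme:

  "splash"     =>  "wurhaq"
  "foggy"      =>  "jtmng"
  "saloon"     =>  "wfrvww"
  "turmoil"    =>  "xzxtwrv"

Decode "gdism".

In splash: s→w is +4, p→u is +5, l→r is +6, a→h is +7 — the shift increases by 1 each position. The shift increases by 1 at each position, starting from +4: 4, 5, 6, ….
Undoing it on gdism: g−4=c, d−5=y, i−6=c, s−7=l, m−8=e.

cycle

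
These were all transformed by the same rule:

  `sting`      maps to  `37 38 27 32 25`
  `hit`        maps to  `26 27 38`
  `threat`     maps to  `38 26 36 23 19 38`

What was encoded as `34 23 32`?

s is letter #19 and maps to 37: an offset of 18. Each letter is replaced by its alphabet position (a=1..z=26) + 18.
Undoing it on 34 23 32: 34→(34−18)÷1=16=p, 23→(23−18)÷1=5=e, 32→(32−18)÷1=14=n.

pen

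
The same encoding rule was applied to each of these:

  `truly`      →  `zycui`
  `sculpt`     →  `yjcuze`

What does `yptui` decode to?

silly

Each letter shifts forward by (position + 6), i.e. 6, 7, 8, … — the shift grows by one for each successive letter.
Decoding yptui: y−6=s, p−7=i, t−8=l, u−9=l, i−10=y.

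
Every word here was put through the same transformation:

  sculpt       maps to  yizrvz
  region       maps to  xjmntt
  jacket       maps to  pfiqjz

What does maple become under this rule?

The shift depends on letter class: consonant s→y is +6, but vowel u→z is +5. Vowels shift forward by 5 and consonants shift forward by 6.
On maple: m(cons)+6=s, a(vowel)+5=f, p(cons)+6=v, l(cons)+6=r, e(vowel)+5=j.

sfvrj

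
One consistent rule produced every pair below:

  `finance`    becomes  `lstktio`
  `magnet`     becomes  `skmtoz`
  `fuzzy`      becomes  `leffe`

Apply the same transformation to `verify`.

Vowels shift forward by 10 and consonants shift forward by 6.
Applying it to verify: v(cons)+6=b, e(vowel)+10=o, r(cons)+6=x, i(vowel)+10=s, f(cons)+6=l, y(cons)+6=e.

boxsle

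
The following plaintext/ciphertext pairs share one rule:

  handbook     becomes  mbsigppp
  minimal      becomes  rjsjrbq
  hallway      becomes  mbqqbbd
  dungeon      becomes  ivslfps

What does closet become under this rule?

hqpxfy

The shift depends on letter class: consonant h→m is +5, but vowel a→b is +1. Two shifts are in play — +1 for a/e/i/o/u, +5 for every other letter.
Applying it to closet: c(cons)+5=h, l(cons)+5=q, o(vowel)+1=p, s(cons)+5=x, e(vowel)+1=f, t(cons)+5=y.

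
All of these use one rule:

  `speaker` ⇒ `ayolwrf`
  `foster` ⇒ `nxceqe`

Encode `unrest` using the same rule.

In speaker: s→a is +8, p→y is +9, e→o is +10, a→l is +11 — the shift increases by 1 each position. The shift increases by 1 at each position, starting from +8: 8, 9, 10, ….
Applying it to unrest: u+8=c, n+9=w, r+10=b, e+11=p, s+12=e, t+13=g.

cwbpeg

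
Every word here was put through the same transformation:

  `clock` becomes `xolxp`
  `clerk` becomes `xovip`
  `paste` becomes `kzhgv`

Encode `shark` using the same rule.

Each pair mirrors across the alphabet (c↔x, l↔o, o↔l): positions sum to 25. Letters are reflected about the middle of the alphabet (position → 25−position): Atbash.
On shark: s↔h, h↔s, a↔z, r↔i, k↔p.

hszip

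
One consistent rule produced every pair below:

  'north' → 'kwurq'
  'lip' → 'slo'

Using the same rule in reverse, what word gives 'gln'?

kid

The output letters match the input read backwards, each shifted +3: north reversed is htron. Read the word backwards and shift each letter +3.
Undoing it on gln: shift back: g−3=d, l−3=i, n−3=k → dik; then reverse → kid.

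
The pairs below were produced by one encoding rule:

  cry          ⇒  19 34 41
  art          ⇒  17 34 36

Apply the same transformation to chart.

19 24 17 34 36

Each letter is replaced by its alphabet position (a=1..z=26) + 16.
Applying it to chart: c=3→19, h=8→24, a=1→17, r=18→34, t=20→36.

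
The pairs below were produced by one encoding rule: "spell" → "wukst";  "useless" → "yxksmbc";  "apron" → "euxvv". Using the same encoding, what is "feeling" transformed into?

In spell: s→w is +4, p→u is +5, e→k is +6, l→s is +7 — the shift increases by 1 each position. Each letter shifts forward by (position + 4), i.e. 4, 5, 6, … — the shift grows by one for each successive letter.
Applying it to feeling: f+4=j, e+5=j, e+6=k, l+7=s, i+8=q, n+9=w, g+10=q.

jjksqwq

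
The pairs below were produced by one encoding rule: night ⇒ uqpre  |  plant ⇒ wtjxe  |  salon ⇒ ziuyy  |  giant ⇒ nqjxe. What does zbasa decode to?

In night: n→u is +7, i→q is +8, g→p is +9, h→r is +10 — the shift increases by 1 each position. Each letter shifts forward by (position + 7), i.e. 7, 8, 9, … — the shift grows by one for each successive letter.
Decoding zbasa: z−7=s, b−8=t, a−9=r, s−10=i, a−11=p.

strip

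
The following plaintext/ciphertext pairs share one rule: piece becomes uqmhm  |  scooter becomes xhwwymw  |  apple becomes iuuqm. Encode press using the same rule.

The shift depends on letter class: consonant p→u is +5, but vowel i→q is +8. The rule splits by letter class: vowels +8, consonants +5.
For press: p(cons)+5=u, r(cons)+5=w, e(vowel)+8=m, s(cons)+5=x, s(cons)+5=x.

uwmxx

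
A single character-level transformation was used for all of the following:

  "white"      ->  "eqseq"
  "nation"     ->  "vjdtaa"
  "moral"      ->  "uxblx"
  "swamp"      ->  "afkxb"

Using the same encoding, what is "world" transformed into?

In white: w→e is +8, h→q is +9, i→s is +10, t→e is +11 — the shift increases by 1 each position. The shift increases by 1 at each position, starting from +8: 8, 9, 10, ….
For world: w+8=e, o+9=x, r+10=b, l+11=w, d+12=p.

exbwp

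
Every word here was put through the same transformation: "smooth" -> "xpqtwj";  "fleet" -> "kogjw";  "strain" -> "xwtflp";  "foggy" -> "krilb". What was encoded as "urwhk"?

pouch

Shifts by position in smooth: pos 0: s→x (+5), pos 1: m→p (+3), pos 2: o→q (+2), pos 3: o→t (+5), pos 4: t→w (+3), pos 5: h→j (+2) — repeating every 3. A repeating key of period 3 is used — shifts +5, +3, +2 over and over.
Decoding urwhk: u−5=p, r−3=o, w−2=u, h−5=c, k−3=h.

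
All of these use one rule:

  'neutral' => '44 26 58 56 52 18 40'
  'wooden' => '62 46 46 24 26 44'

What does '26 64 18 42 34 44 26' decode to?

n(#14)→44 and e(#5)→26: differences scale by 2, so n = 2·pos + 16. The formula is n = 2×(alphabet index, a=1) + 16.
Reversing it on 26 64 18 42 34 44 26: 26→(26−16)÷2=5=e, 64→(64−16)÷2=24=x, 18→(18−16)÷2=1=a, 42→(42−16)÷2=13=m, 34→(34−16)÷2=9=i, 44→(44−16)÷2=14=n, 26→(26−16)÷2=5=e.

examine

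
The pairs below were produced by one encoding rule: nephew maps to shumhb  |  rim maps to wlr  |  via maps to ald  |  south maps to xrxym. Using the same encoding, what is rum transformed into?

Vowels shift forward by 3 and consonants shift forward by 5.
Applying it to rum: r(cons)+5=w, u(vowel)+3=x, m(cons)+5=r.

wxr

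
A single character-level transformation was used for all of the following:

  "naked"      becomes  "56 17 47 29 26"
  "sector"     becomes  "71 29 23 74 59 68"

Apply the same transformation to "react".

68 29 17 23 74

n(#14)→56 and a(#1)→17: differences scale by 3, so n = 3·pos + 14. The formula is n = 3×(alphabet index, a=1) + 14.
Applying it to react: r=18→68, e=5→29, a=1→17, c=3→23, t=20→74.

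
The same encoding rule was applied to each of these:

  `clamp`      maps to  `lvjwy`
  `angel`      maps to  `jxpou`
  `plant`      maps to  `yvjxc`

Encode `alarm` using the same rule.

jvjbv

Shifts by position in clamp: pos 0: c→l (+9), pos 1: l→v (+10), pos 2: a→j (+9), pos 3: m→w (+10) — repeating every 2. The shifts repeat in a cycle of length 2: positions 0,1,… shift by +9, +10, then the pattern repeats.
For alarm: a+9=j, l+10=v, a+9=j, r+10=b, m+9=v.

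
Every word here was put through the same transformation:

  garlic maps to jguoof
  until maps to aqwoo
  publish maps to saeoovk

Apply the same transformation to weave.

Two shifts are in play — +6 for a/e/i/o/u, +3 for every other letter.
Applying it to weave: w(cons)+3=z, e(vowel)+6=k, a(vowel)+6=g, v(cons)+3=y, e(vowel)+6=k.

zkgyk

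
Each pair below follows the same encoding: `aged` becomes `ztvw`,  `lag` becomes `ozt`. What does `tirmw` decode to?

This is the alphabet-reversal cipher (Atbash): a becomes z, b becomes y, etc.
Decoding tirmw: t↔g, i↔r, r↔i, m↔n, w↔d.

grind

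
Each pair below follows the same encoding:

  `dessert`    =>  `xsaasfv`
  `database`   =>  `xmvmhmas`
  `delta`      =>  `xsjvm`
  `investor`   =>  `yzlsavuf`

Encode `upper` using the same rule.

qppsf

This is an affine cipher: with a=0,…,z=25, each position x becomes (21x+12) mod 26.
Applying it to upper: u(20)→21·20+12≡16=q; p(15)→21·15+12≡15=p; p(15)→21·15+12≡15=p; e(4)→21·4+12≡18=s; r(17)→21·17+12≡5=f (all mod 26).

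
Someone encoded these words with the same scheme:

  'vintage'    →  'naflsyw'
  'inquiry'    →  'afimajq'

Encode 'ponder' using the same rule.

Compare letters: v→n is +18, i→a is +18, n→f is +18 — a constant shift. This is a Caesar cipher with shift 18.
Applying it to ponder: p+18=h, o+18=g, n+18=f, d+18=v, e+18=w, r+18=j.

hgfvwj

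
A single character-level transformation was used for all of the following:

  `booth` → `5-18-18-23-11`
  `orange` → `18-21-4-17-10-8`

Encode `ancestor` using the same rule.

The number is (letter's place in the alphabet, a=1) + 3.
Applying it to ancestor: a=1→4, n=14→17, c=3→6, e=5→8, s=19→22, t=20→23, o=15→18, r=18→21.

4-17-6-8-22-23-18-21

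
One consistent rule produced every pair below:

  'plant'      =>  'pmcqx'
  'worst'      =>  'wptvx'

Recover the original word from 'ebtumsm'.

In plant: p→p is +0, l→m is +1, a→c is +2, n→q is +3 — the shift increases by 1 each position. The shift increases by 1 at each position, starting from +0: 0, 1, 2, ….
Decoding ebtumsm: e−0=e, b−1=a, t−2=r, u−3=r, m−4=i, s−5=n, m−6=g.

earring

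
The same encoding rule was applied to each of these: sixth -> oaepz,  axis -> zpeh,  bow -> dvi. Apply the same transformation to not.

avu

The output letters match the input read backwards, each shifted +7: sixth reversed is htxis. The word is reversed, then every letter is shifted forward by 7.
On not: reverse → ton; then shift: t+7=a, o+7=v, n+7=u.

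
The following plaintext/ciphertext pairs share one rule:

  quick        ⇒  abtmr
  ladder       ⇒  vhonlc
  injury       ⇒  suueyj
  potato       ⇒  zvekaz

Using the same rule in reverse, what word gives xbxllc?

number

Shifts by position in quick: pos 0: q→a (+10), pos 1: u→b (+7), pos 2: i→t (+11), pos 3: c→m (+10), pos 4: k→r (+7) — repeating every 3. A repeating key of period 3 is used — shifts +10, +7, +11 over and over.
Reversing it on xbxllc: x−10=n, b−7=u, x−11=m, l−10=b, l−7=e, c−11=r.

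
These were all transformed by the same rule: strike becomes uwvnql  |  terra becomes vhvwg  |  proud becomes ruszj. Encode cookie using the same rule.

erspol

In strike: s→u is +2, t→w is +3, r→v is +4, i→n is +5 — the shift increases by 1 each position. Each letter shifts forward by (position + 2), i.e. 2, 3, 4, … — the shift grows by one for each successive letter.
On cookie: c+2=e, o+3=r, o+4=s, k+5=p, i+6=o, e+7=l.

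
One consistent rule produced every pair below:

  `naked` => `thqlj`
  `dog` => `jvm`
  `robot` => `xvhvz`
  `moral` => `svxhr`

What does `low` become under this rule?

rvc

The rule splits by letter class: vowels +7, consonants +6.
For low: l(cons)+6=r, o(vowel)+7=v, w(cons)+6=c.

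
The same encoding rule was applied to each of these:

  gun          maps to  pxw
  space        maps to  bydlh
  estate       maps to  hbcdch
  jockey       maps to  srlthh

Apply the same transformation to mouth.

vrxcq

Vowels shift forward by 3 and consonants shift forward by 9.
For mouth: m(cons)+9=v, o(vowel)+3=r, u(vowel)+3=x, t(cons)+9=c, h(cons)+9=q.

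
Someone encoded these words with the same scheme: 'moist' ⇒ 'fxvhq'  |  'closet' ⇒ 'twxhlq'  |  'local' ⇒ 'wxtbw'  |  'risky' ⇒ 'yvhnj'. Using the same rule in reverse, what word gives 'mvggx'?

m(12)→f(5) and o(14)→x(23) fit y≡9x+1 (mod 26); the inverse of 9 mod 26 is 3. Treating letters as 0–25, the rule is x ↦ 9x + 1 (mod 26).
Decoding mvggx: m(12)→3·(12−1)≡7=h; v(21)→3·(21−1)≡8=i; g(6)→3·(6−1)≡15=p; g(6)→3·(6−1)≡15=p; x(23)→3·(23−1)≡14=o (all mod 26).

hippo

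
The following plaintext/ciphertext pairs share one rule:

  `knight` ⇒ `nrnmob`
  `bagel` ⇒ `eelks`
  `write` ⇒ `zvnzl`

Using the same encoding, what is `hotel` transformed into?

Letter i (0-indexed) is shifted by i+3, so successive shifts are 3, 4, 5, ….
For hotel: h+3=k, o+4=s, t+5=y, e+6=k, l+7=s.

ksyks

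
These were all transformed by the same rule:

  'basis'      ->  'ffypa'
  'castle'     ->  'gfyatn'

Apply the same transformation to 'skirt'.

In basis: b→f is +4, a→f is +5, s→y is +6, i→p is +7 — the shift increases by 1 each position. Each letter shifts forward by (position + 4), i.e. 4, 5, 6, … — the shift grows by one for each successive letter.
Applying it to skirt: s+4=w, k+5=p, i+6=o, r+7=y, t+8=b.

wpoyb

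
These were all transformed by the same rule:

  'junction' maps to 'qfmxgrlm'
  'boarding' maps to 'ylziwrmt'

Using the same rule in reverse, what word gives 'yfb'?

buy

Each pair mirrors across the alphabet (j↔q, u↔f, n↔m): positions sum to 25. Each letter is replaced by its mirror in the alphabet: a↔z, b↔y, c↔x, and so on (the Atbash cipher).
Undoing it on yfb: y↔b, f↔u, b↔y.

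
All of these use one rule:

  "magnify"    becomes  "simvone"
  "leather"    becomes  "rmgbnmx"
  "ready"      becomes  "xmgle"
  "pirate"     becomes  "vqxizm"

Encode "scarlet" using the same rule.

ykgzrmz

Shifts by position in magnify: pos 0: m→s (+6), pos 1: a→i (+8), pos 2: g→m (+6), pos 3: n→v (+8) — repeating every 2. A repeating key of period 2 is used — shifts +6, +8 over and over.
On scarlet: s+6=y, c+8=k, a+6=g, r+8=z, l+6=r, e+8=m, t+6=z.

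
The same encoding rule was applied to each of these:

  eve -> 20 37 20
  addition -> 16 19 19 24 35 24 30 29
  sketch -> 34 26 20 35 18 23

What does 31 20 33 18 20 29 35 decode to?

percent

e is letter #5 and maps to 20: an offset of 15. The number is (letter's place in the alphabet, a=1) + 15.
Decoding 31 20 33 18 20 29 35: 31→(31−15)÷1=16=p, 20→(20−15)÷1=5=e, 33→(33−15)÷1=18=r, 18→(18−15)÷1=3=c, 20→(20−15)÷1=5=e, 29→(29−15)÷1=14=n, 35→(35−15)÷1=20=t.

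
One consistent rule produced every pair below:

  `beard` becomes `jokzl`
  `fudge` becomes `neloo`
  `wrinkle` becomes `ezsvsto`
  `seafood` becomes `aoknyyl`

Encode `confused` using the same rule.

kyvneaol

The shift depends on letter class: consonant b→j is +8, but vowel e→o is +10. Vowels shift forward by 10 and consonants shift forward by 8.
Applying it to confused: c(cons)+8=k, o(vowel)+10=y, n(cons)+8=v, f(cons)+8=n, u(vowel)+10=e, s(cons)+8=a, e(vowel)+10=o, d(cons)+8=l.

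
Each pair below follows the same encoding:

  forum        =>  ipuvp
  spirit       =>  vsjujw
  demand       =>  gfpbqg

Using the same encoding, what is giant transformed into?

The shift depends on letter class: consonant f→i is +3, but vowel o→p is +1. The rule splits by letter class: vowels +1, consonants +3.
On giant: g(cons)+3=j, i(vowel)+1=j, a(vowel)+1=b, n(cons)+3=q, t(cons)+3=w.

jjbqw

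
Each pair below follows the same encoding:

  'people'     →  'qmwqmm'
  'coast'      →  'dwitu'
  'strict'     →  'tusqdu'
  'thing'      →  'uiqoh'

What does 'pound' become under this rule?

The shift depends on letter class: consonant p→q is +1, but vowel e→m is +8. Two shifts are in play — +8 for a/e/i/o/u, +1 for every other letter.
For pound: p(cons)+1=q, o(vowel)+8=w, u(vowel)+8=c, n(cons)+1=o, d(cons)+1=e.

qwcoe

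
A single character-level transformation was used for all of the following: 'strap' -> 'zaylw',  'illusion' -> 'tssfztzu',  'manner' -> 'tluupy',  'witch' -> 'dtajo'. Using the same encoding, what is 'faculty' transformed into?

The shift depends on letter class: consonant s→z is +7, but vowel a→l is +11. The rule splits by letter class: vowels +11, consonants +7.
Applying it to faculty: f(cons)+7=m, a(vowel)+11=l, c(cons)+7=j, u(vowel)+11=f, l(cons)+7=s, t(cons)+7=a, y(cons)+7=f.

mljfsaf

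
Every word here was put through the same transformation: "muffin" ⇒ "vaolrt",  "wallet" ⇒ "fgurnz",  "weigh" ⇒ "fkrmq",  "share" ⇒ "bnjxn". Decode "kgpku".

A repeating key of period 2 is used — shifts +9, +6 over and over.
Undoing it on kgpku: k−9=b, g−6=a, p−9=g, k−6=e, u−9=l.

bagel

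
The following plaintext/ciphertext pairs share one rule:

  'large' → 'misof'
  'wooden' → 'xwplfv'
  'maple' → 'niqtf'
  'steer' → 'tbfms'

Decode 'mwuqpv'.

Shifts by position in large: pos 0: l→m (+1), pos 1: a→i (+8), pos 2: r→s (+1), pos 3: g→o (+8) — repeating every 2. The shifts repeat in a cycle of length 2: positions 0,1,… shift by +1, +8, then the pattern repeats.
Decoding mwuqpv: m−1=l, w−8=o, u−1=t, q−8=i, p−1=o, v−8=n.

lotion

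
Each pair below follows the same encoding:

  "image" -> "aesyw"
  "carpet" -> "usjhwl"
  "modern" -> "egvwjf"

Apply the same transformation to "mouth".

egmlz

Compare letters: i→a is +18, m→e is +18, a→s is +18 — a constant shift. This is a Caesar cipher with shift 18.
On mouth: m+18=e, o+18=g, u+18=m, t+18=l, h+18=z.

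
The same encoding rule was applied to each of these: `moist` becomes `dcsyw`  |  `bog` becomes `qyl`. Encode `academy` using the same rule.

iwonkmk

Read the word backwards and shift each letter +10.
For academy: reverse → ymedaca; then shift: y+10=i, m+10=w, e+10=o, d+10=n, a+10=k, c+10=m, a+10=k.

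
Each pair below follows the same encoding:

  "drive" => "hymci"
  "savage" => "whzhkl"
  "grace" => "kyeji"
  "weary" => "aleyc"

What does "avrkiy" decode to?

wonder

Shifts by position in drive: pos 0: d→h (+4), pos 1: r→y (+7), pos 2: i→m (+4), pos 3: v→c (+7) — repeating every 2. A repeating key of period 2 is used — shifts +4, +7 over and over.
Undoing it on avrkiy: a−4=w, v−7=o, r−4=n, k−7=d, i−4=e, y−7=r.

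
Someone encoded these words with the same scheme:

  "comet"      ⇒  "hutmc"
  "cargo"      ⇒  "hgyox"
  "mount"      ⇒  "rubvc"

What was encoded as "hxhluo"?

In comet: c→h is +5, o→u is +6, m→t is +7, e→m is +8 — the shift increases by 1 each position. The shift increases by 1 at each position, starting from +5: 5, 6, 7, ….
Undoing it on hxhluo: h−5=c, x−6=r, h−7=a, l−8=d, u−9=l, o−10=e.

cradle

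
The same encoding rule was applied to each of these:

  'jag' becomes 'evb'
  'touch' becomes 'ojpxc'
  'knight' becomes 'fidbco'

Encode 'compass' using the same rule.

xjhkvnn

Compare letters: j→e is +21, a→v is +21, g→b is +21 — a constant shift. Every letter moves 21 places later in the alphabet, wrapping around z→a.
On compass: c+21=x, o+21=j, m+21=h, p+21=k, a+21=v, s+21=n, s+21=n.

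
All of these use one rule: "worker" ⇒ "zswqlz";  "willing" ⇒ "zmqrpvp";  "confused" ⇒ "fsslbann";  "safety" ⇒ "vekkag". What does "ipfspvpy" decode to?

In worker: w→z is +3, o→s is +4, r→w is +5, k→q is +6 — the shift increases by 1 each position. The shift increases by 1 at each position, starting from +3: 3, 4, 5, ….
Decoding ipfspvpy: i−3=f, p−4=l, f−5=a, s−6=m, p−7=i, v−8=n, p−9=g, y−10=o.

flamingo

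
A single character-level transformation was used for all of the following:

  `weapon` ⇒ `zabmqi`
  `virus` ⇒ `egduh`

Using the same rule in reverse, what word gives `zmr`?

Read the word backwards and shift each letter +12.
Reversing it on zmr: shift back: z−12=n, m−12=a, r−12=f → naf; then reverse → fan.

fan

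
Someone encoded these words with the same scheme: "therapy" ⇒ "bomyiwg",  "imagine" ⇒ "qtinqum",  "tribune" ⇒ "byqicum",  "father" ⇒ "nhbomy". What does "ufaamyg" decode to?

mystery

A repeating key of period 2 is used — shifts +8, +7 over and over.
Reversing it on ufaamyg: u−8=m, f−7=y, a−8=s, a−7=t, m−8=e, y−7=r, g−8=y.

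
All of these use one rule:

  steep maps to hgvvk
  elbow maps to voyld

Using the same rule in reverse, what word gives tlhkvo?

gospel

Each letter is replaced by its mirror in the alphabet: a↔z, b↔y, c↔x, and so on (the Atbash cipher).
Decoding tlhkvo: t↔g, l↔o, h↔s, k↔p, v↔e, o↔l.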